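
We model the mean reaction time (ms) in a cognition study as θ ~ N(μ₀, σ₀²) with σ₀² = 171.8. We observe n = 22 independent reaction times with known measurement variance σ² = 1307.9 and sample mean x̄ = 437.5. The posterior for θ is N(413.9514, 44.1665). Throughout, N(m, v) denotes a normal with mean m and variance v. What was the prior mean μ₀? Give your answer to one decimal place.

μ₀ = 345.9

With known observation variance, the Normal–Normal posterior has precision τ_n = τ₀ + n/σ² and mean μ_n = (τ₀μ₀ + (n/σ²)x̄)/τ_n.
Here τ₀ = 1/171.8 = 0.005821 and τ_data = 22/1307.9 = 0.016821, so τ_n = 0.022642.
Rearranging for μ₀: μ₀ = (μ_n·τ_n − τ_data·x̄)/τ₀ = (413.9514·0.022642 − 0.016821·437.5) / 0.005821 = 2.013500/0.005821 ≈ 345.9.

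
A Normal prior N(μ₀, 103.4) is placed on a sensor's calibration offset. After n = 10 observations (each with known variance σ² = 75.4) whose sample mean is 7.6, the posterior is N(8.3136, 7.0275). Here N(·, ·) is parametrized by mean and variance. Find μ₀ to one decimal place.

μ₀ = 18.1

The posterior mean is a precision-weighted average: μ_n = (τ₀μ₀ + τ_data·x̄)/(τ₀+τ_data), with τ₀=1/σ₀² and τ_data=n/σ².
Here τ₀ = 1/103.4 = 0.009671 and τ_data = 10/75.4 = 0.132626, so τ_n = 0.142297.
Rearranging for μ₀: μ₀ = (μ_n·τ_n − τ_data·x̄)/τ₀ = (8.3136·0.142297 − 0.132626·7.6) / 0.009671 = 0.175043/0.009671 ≈ 18.1.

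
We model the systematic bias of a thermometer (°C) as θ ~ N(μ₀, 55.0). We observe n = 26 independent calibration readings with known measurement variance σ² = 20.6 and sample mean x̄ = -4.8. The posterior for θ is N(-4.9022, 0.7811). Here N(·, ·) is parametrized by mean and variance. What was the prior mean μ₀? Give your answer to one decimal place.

The posterior mean is a precision-weighted average: μ_n = (τ₀μ₀ + τ_data·x̄)/(τ₀+τ_data), with τ₀=1/σ₀² and τ_data=n/σ².
Here τ₀ = 1/55.0 = 0.018182 and τ_data = 26/20.6 = 1.262136, so τ_n = 1.280318.
Rearranging for μ₀: μ₀ = (μ_n·τ_n − τ_data·x̄)/τ₀ = (-4.9022·1.280318 − 1.262136·-4.8) / 0.018182 = -0.218122/0.018182 ≈ -12.0.

μ₀ = -12.0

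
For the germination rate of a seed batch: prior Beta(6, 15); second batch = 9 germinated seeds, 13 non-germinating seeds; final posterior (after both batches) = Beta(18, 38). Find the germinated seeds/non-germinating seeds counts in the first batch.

3 germinated seeds and 10 non-germinating seeds

Because Beta–binomial updating is additive in the counts, the combined data contributed (α_post−α_prior, β_post−β_prior) successes and failures.
Total across both batches: 18−6=12 germinated seeds, 38−15=23 non-germinating seeds.
Subtract the second batch: 12−9=3 germinated seeds and 23−13=10 non-germinating seeds.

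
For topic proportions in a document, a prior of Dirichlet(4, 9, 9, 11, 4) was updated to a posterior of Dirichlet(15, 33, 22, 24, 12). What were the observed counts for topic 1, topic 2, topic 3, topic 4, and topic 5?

counts (11, 24, 13, 13, 8)

For a Dirichlet(α) prior with multinomial counts c, the posterior is Dirichlet(α + c) componentwise.
Counts are posterior − prior componentwise: 15−4=11, 33−9=24, 22−9=13, 24−11=13, 12−4=8.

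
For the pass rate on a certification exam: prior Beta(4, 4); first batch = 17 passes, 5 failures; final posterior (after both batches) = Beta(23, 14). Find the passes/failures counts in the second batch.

Sequential conjugate updates are equivalent to a single update on the pooled data, so total successes = posterior α − prior α and total failures = posterior β − prior β.
Total across both batches: 23−4=19 passes, 14−4=10 failures.
Subtract the first batch: 19−17=2 passes and 10−5=5 failures.

2 passes and 5 failures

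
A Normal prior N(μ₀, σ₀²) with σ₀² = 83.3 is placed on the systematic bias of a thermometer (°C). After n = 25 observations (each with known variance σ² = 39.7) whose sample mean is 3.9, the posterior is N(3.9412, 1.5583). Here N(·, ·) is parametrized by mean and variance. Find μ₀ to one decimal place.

With known observation variance, the Normal–Normal posterior has precision τ_n = τ₀ + n/σ² and mean μ_n = (τ₀μ₀ + (n/σ²)x̄)/τ_n.
Here τ₀ = 1/83.3 = 0.012005 and τ_data = 25/39.7 = 0.629723, so τ_n = 0.641728.
Rearranging for μ₀: μ₀ = (μ_n·τ_n − τ_data·x̄)/τ₀ = (3.9412·0.641728 − 0.629723·3.9) / 0.012005 = 0.073259/0.012005 ≈ 6.1.

μ₀ = 6.1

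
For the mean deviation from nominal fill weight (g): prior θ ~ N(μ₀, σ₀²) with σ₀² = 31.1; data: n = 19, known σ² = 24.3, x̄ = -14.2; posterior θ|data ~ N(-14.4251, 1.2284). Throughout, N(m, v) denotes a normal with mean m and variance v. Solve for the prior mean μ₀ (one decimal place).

With known observation variance, the Normal–Normal posterior has precision τ_n = τ₀ + n/σ² and mean μ_n = (τ₀μ₀ + (n/σ²)x̄)/τ_n.
Here τ₀ = 1/31.1 = 0.032154 and τ_data = 19/24.3 = 0.781893, so τ_n = 0.814047.
Rearranging for μ₀: μ₀ = (μ_n·τ_n − τ_data·x̄)/τ₀ = (-14.4251·0.814047 − 0.781893·-14.2) / 0.032154 = -0.639829/0.032154 ≈ -19.9.

μ₀ = -19.9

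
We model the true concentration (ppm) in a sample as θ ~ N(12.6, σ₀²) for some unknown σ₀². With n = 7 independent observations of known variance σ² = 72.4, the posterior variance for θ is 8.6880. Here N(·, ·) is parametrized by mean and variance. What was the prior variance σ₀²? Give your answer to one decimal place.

σ₀² = 54.3

Posterior precision equals prior precision plus data precision: 1/σ_n² = 1/σ₀² + n/σ².
So 1/σ₀² = 1/8.6880 − 7/72.4 = 0.115101 − 0.096685 = 0.018416.
Hence σ₀² = 1/0.018416 ≈ 54.3.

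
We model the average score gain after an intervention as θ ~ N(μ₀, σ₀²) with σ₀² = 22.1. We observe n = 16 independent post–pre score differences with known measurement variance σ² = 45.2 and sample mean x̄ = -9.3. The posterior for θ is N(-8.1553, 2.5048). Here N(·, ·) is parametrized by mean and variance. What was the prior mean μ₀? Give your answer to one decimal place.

μ₀ = 0.8

With known observation variance, the Normal–Normal posterior has precision τ_n = τ₀ + n/σ² and mean μ_n = (τ₀μ₀ + (n/σ²)x̄)/τ_n.
Here τ₀ = 1/22.1 = 0.045249 and τ_data = 16/45.2 = 0.353982, so τ_n = 0.399231.
Rearranging for μ₀: μ₀ = (μ_n·τ_n − τ_data·x̄)/τ₀ = (-8.1553·0.399231 − 0.353982·-9.3) / 0.045249 = 0.036184/0.045249 ≈ 0.8.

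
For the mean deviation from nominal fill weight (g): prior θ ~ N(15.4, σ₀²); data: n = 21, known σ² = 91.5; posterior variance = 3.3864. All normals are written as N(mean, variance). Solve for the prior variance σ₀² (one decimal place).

Posterior precision equals prior precision plus data precision: 1/σ_n² = 1/σ₀² + n/σ².
So 1/σ₀² = 1/3.3864 − 21/91.5 = 0.295299 − 0.229508 = 0.065791.
Hence σ₀² = 1/0.065791 ≈ 15.2.

σ₀² = 15.2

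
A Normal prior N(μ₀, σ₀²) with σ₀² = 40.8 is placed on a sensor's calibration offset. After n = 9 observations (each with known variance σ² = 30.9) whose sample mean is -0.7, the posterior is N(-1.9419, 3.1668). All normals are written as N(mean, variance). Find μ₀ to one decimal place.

μ₀ = -16.7

With known observation variance, the Normal–Normal posterior has precision τ_n = τ₀ + n/σ² and mean μ_n = (τ₀μ₀ + (n/σ²)x̄)/τ_n.
Here τ₀ = 1/40.8 = 0.024510 and τ_data = 9/30.9 = 0.291262, so τ_n = 0.315772.
Rearranging for μ₀: μ₀ = (μ_n·τ_n − τ_data·x̄)/τ₀ = (-1.9419·0.315772 − 0.291262·-0.7) / 0.024510 = -0.409314/0.024510 ≈ -16.7.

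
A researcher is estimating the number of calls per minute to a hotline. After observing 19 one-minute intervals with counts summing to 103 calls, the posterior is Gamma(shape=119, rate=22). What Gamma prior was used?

A Gamma(α, β) prior (rate parametrization) on a Poisson rate with n observations summing to S gives posterior Gamma(α+S, β+n).
So α = 119 − 103 = 16 and β = 22 − 19 = 3.

Gamma(shape=16, rate=3)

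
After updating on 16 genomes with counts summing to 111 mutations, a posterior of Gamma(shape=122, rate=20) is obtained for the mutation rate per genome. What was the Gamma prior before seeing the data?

Gamma(shape=11, rate=4)

Gamma–Poisson conjugacy: posterior shape = α + Σxᵢ, posterior rate = β + n.
So α = 122 − 111 = 11 and β = 20 − 16 = 4.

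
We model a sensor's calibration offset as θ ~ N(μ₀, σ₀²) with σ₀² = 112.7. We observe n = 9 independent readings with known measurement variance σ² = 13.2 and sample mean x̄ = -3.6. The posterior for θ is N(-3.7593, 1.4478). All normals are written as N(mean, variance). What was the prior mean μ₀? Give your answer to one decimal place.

The posterior mean is a precision-weighted average: μ_n = (τ₀μ₀ + τ_data·x̄)/(τ₀+τ_data), with τ₀=1/σ₀² and τ_data=n/σ².
Here τ₀ = 1/112.7 = 0.008873 and τ_data = 9/13.2 = 0.681818, so τ_n = 0.690691.
Rearranging for μ₀: μ₀ = (μ_n·τ_n − τ_data·x̄)/τ₀ = (-3.7593·0.690691 − 0.681818·-3.6) / 0.008873 = -0.141970/0.008873 ≈ -16.0.

μ₀ = -16.0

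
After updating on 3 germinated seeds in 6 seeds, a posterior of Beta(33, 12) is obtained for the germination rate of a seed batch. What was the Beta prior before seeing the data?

Beta(30, 9)

A Beta(α, β) prior with s successes and f failures in binomial data gives a Beta(α+s, β+f) posterior.
Subtract the data counts: 33−3=30, 12−3=9.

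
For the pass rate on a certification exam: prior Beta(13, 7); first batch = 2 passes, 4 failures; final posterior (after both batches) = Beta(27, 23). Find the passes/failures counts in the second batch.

12 passes and 12 failures

Because Beta–binomial updating is additive in the counts, the combined data contributed (α_post−α_prior, β_post−β_prior) successes and failures.
Total across both batches: 27−13=14 passes, 23−7=16 failures.
Subtract the first batch: 14−2=12 passes and 16−4=12 failures.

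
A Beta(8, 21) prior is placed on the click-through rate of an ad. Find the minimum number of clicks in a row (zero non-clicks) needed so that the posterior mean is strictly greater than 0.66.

After k clicks and 0 non-clicks the posterior is Beta(8+k, 21), with mean (8+k)/(8+21+k).
Set (8+k)/(29+k) > 0.66 and solve: k > (0.66·29 − 8)/(1 − 0.66) = 32.765.
The smallest integer exceeding 32.765 is 33.

k = 33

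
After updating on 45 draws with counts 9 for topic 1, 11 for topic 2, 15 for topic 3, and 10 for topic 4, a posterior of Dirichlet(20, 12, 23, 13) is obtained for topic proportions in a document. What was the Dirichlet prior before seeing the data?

For a Dirichlet(α) prior with multinomial counts c, the posterior is Dirichlet(α + c) componentwise.
Subtract each count from the matching posterior parameter: 20−9=11, 12−11=1, 23−15=8, 13−10=3.

Dirichlet(11, 1, 8, 3)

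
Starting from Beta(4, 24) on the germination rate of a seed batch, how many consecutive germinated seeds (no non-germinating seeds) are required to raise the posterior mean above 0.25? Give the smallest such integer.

After k germinated seeds and 0 non-germinating seeds the posterior is Beta(4+k, 24), with mean (4+k)/(4+24+k).
Set (4+k)/(28+k) > 0.25 and solve: k > (0.25·28 − 4)/(1 − 0.25) = 4.000.
The smallest integer exceeding 4.000 is 5.

k = 5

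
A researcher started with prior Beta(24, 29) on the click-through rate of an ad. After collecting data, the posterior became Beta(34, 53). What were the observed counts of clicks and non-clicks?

Under Beta–binomial conjugacy the posterior parameters are (α+s, β+f).
So s = 34 − 24 = 10 and f = 53 − 29 = 24.

10 clicks and 24 non-clicks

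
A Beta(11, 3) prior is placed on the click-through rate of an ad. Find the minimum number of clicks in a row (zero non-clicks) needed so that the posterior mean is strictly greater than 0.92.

After k clicks and 0 non-clicks the posterior is Beta(11+k, 3), with mean (11+k)/(11+3+k).
Set (11+k)/(14+k) > 0.92 and solve: k > (0.92·14 − 11)/(1 − 0.92) = 23.500.
The smallest integer exceeding 23.500 is 24.

k = 24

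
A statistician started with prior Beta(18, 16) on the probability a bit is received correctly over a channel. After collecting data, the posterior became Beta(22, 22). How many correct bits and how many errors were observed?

4 correct bits and 6 errors

Under Beta–binomial conjugacy the posterior parameters are (a+s, b+f).
Match parameters: s=22−18=4, f=22−16=6.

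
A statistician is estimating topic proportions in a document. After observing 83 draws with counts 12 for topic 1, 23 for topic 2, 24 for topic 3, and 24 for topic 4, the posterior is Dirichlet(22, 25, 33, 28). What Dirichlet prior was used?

Dirichlet(10, 2, 9, 4)

For a Dirichlet(α) prior with multinomial counts c, the posterior is Dirichlet(α + c) componentwise.
Subtract each count from the matching posterior parameter: 22−12=10, 25−23=2, 33−24=9, 28−24=4.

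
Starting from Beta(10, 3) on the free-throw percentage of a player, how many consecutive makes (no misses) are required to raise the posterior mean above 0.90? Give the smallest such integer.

After k makes and 0 misses the posterior is Beta(10+k, 3), with mean (10+k)/(10+3+k).
Set (10+k)/(13+k) > 0.90 and solve: k > (0.90·13 − 10)/(1 − 0.90) = 17.000.
The smallest integer exceeding 17.000 is 18.

k = 18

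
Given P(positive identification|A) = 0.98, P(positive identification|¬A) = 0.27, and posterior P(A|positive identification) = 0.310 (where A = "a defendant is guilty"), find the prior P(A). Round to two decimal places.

P(A) = 0.11

Bayes' rule in odds form gives O(A|E) = O(A)·[P(E|A)/P(E|¬A)], hence O(A) = O(A|E)/LR.
Posterior odds = 0.310/(1−0.310) = 0.4493. LR = 0.98/0.27 = 3.6296.
Prior odds = 0.4493/3.6296 = 0.1238, so P(A) = 0.1238/(1+0.1238) ≈ 0.11.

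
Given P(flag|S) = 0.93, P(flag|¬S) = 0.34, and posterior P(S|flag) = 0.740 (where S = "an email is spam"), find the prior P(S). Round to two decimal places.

In odds form, posterior odds = prior odds × likelihood ratio, so prior odds = posterior odds ÷ LR.
Posterior odds = 0.740/(1−0.740) = 2.8462. LR = 0.93/0.34 = 2.7353.
Prior odds = 2.8462/2.7353 = 1.0405, so P(S) = 1.0405/(1+1.0405) ≈ 0.51.

P(S) = 0.51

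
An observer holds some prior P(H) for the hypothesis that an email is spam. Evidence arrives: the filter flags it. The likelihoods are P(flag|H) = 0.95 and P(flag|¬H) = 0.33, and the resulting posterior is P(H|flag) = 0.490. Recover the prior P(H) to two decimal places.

P(H) = 0.25

Bayes' rule in odds form gives O(H|E) = O(H)·[P(E|H)/P(E|¬H)], hence O(H) = O(H|E)/LR.
Posterior odds = 0.490/(1−0.490) = 0.9608. LR = 0.95/0.33 = 2.8788.
Prior odds = 0.9608/2.8788 = 0.3338, so P(H) = 0.3338/(1+0.3338) ≈ 0.25.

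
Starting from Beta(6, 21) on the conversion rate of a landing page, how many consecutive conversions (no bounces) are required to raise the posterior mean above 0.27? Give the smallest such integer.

k = 2

After k conversions and 0 bounces the posterior is Beta(6+k, 21), with mean (6+k)/(6+21+k).
Set (6+k)/(27+k) > 0.27 and solve: k > (0.27·27 − 6)/(1 − 0.27) = 1.767.
The smallest integer exceeding 1.767 is 2.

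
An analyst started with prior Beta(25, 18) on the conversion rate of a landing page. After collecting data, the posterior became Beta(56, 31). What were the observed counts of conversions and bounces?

31 conversions and 13 bounces

A Beta(α, β) prior with s successes and f failures in binomial data gives a Beta(α+s, β+f) posterior.
Match parameters: s=56−25=31, f=31−18=13.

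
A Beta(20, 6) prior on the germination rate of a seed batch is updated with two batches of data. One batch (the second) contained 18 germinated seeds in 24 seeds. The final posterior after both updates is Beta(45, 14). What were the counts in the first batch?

Sequential conjugate updates are equivalent to a single update on the pooled data, so total successes = posterior α − prior α and total failures = posterior β − prior β.
Total across both batches: 45−20=25 germinated seeds, 14−6=8 non-germinating seeds.
Subtract the second batch: 25−18=7 germinated seeds and 8−6=2 non-germinating seeds.

7 germinated seeds and 2 non-germinating seeds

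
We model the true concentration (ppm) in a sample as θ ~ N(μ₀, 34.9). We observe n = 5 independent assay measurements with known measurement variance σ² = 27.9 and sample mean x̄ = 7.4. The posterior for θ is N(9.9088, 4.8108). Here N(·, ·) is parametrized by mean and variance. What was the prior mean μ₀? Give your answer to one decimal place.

μ₀ = 25.6

The posterior mean is a precision-weighted average: μ_n = (τ₀μ₀ + τ_data·x̄)/(τ₀+τ_data), with τ₀=1/σ₀² and τ_data=n/σ².
Here τ₀ = 1/34.9 = 0.028653 and τ_data = 5/27.9 = 0.179211, so τ_n = 0.207864.
Rearranging for μ₀: μ₀ = (μ_n·τ_n − τ_data·x̄)/τ₀ = (9.9088·0.207864 − 0.179211·7.4) / 0.028653 = 0.733521/0.028653 ≈ 25.6.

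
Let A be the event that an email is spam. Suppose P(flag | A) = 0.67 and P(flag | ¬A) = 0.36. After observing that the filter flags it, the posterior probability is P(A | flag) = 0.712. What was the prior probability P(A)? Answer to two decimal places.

P(A) = 0.57

Bayes' rule in odds form gives O(A|E) = O(A)·[P(E|A)/P(E|¬A)], hence O(A) = O(A|E)/LR.
Posterior odds = 0.712/(1−0.712) = 2.4722. LR = 0.67/0.36 = 1.8611.
Prior odds = 2.4722/1.8611 = 1.3284, so P(A) = 1.3284/(1+1.3284) ≈ 0.57.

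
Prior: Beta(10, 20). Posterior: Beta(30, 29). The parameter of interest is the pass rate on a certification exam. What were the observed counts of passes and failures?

Beta is conjugate to the binomial likelihood: posterior = Beta(a+s, b+f).
So s = 30 − 10 = 20 and f = 29 − 20 = 9.

20 passes and 9 failures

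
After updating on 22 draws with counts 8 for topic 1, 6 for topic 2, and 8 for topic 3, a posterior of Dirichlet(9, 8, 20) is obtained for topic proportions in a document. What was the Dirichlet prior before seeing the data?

Dirichlet(1, 2, 12)

For a Dirichlet(α) prior with multinomial counts c, the posterior is Dirichlet(α + c) componentwise.
Subtract each count from the matching posterior parameter: 9−8=1, 8−6=2, 20−8=12.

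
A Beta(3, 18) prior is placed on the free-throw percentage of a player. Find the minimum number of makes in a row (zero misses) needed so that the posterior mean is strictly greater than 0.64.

After k makes and 0 misses the posterior is Beta(3+k, 18), with mean (3+k)/(3+18+k).
Set (3+k)/(21+k) > 0.64 and solve: k > (0.64·21 − 3)/(1 − 0.64) = 29.000.
The smallest integer exceeding 29.000 is 30.

k = 30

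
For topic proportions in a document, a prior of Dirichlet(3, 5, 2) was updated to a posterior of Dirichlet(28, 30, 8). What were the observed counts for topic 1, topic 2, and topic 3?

For a Dirichlet(α) prior with multinomial counts c, the posterior is Dirichlet(α + c) componentwise.
Counts are posterior − prior componentwise: 28−3=25, 30−5=25, 8−2=6.

counts (25, 25, 6)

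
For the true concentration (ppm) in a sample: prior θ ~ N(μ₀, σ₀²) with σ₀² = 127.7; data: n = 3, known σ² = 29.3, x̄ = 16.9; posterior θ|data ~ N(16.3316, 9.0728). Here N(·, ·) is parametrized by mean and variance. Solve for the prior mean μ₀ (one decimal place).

μ₀ = 8.9

With known observation variance, the Normal–Normal posterior has precision τ_n = τ₀ + n/σ² and mean μ_n = (τ₀μ₀ + (n/σ²)x̄)/τ_n.
Here τ₀ = 1/127.7 = 0.007831 and τ_data = 3/29.3 = 0.102389, so τ_n = 0.110220.
Rearranging for μ₀: μ₀ = (μ_n·τ_n − τ_data·x̄)/τ₀ = (16.3316·0.110220 − 0.102389·16.9) / 0.007831 = 0.069695/0.007831 ≈ 8.9.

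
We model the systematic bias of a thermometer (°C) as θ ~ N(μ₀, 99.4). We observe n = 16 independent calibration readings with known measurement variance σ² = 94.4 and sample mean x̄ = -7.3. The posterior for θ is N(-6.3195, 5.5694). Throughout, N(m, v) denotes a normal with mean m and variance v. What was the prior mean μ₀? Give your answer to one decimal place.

With known observation variance, the Normal–Normal posterior has precision τ_n = τ₀ + n/σ² and mean μ_n = (τ₀μ₀ + (n/σ²)x̄)/τ_n.
Here τ₀ = 1/99.4 = 0.010060 and τ_data = 16/94.4 = 0.169492, so τ_n = 0.179552.
Rearranging for μ₀: μ₀ = (μ_n·τ_n − τ_data·x̄)/τ₀ = (-6.3195·0.179552 − 0.169492·-7.3) / 0.010060 = 0.102613/0.010060 ≈ 10.2.

μ₀ = 10.2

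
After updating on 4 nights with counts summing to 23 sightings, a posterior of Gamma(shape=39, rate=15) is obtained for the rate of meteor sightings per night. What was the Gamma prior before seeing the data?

Gamma(shape=16, rate=11)

Gamma–Poisson conjugacy: posterior shape = α + Σxᵢ, posterior rate = β + n.
So α = 39 − 23 = 16 and β = 15 − 4 = 11.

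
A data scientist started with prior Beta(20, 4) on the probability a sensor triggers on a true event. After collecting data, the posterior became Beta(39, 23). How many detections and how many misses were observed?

Under Beta–binomial conjugacy the posterior parameters are (a+s, b+f).
So s = 39 − 20 = 19 and f = 23 − 4 = 19.

19 detections and 19 misses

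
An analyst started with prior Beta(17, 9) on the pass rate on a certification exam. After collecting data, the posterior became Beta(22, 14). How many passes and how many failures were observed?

5 passes and 5 failures

Beta is conjugate to the binomial likelihood: posterior = Beta(a+s, b+f).
Match parameters: s=22−17=5, f=14−9=5.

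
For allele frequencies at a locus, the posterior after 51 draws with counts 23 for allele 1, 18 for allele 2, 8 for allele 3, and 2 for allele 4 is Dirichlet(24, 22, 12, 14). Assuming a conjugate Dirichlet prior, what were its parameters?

Dirichlet(1, 4, 4, 12)

For a Dirichlet(α) prior with multinomial counts c, the posterior is Dirichlet(α + c) componentwise.
Subtract each count from the matching posterior parameter: 24−23=1, 22−18=4, 12−8=4, 14−2=12.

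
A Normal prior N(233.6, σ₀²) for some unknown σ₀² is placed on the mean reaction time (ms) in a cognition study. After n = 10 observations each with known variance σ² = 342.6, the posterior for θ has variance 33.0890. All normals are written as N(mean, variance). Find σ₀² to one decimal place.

Posterior precision equals prior precision plus data precision: 1/σ_n² = 1/σ₀² + n/σ².
So 1/σ₀² = 1/33.0890 − 10/342.6 = 0.030222 − 0.029189 = 0.001033.
Hence σ₀² = 1/0.001033 ≈ 968.1.

σ₀² = 968.1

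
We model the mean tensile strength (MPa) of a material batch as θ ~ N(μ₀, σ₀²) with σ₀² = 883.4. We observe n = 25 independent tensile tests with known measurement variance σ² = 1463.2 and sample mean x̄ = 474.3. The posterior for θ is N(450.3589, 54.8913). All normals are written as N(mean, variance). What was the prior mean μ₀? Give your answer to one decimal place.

With known observation variance, the Normal–Normal posterior has precision τ_n = τ₀ + n/σ² and mean μ_n = (τ₀μ₀ + (n/σ²)x̄)/τ_n.
Here τ₀ = 1/883.4 = 0.001132 and τ_data = 25/1463.2 = 0.017086, so τ_n = 0.018218.
Rearranging for μ₀: μ₀ = (μ_n·τ_n − τ_data·x̄)/τ₀ = (450.3589·0.018218 − 0.017086·474.3) / 0.001132 = 0.100749/0.001132 ≈ 89.0.

μ₀ = 89.0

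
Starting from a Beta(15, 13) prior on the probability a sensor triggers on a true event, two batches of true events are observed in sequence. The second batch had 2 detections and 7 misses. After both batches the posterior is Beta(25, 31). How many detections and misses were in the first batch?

Because Beta–binomial updating is additive in the counts, the combined data contributed (α_post−α_prior, β_post−β_prior) successes and failures.
Total across both batches: 25−15=10 detections, 31−13=18 misses.
Subtract the second batch: 10−2=8 detections and 18−7=11 misses.

8 detections and 11 misses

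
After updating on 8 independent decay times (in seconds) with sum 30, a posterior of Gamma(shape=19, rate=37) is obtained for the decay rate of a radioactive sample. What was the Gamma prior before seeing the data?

Gamma(shape=11, rate=7)

Gamma–exponential conjugacy: posterior shape = α + n, posterior rate = β + Σtᵢ.
So α = 19 − 8 = 11 and β = 37 − 30 = 7.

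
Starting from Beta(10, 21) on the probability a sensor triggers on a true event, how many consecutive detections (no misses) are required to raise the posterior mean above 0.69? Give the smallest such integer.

k = 37

After k detections and 0 misses the posterior is Beta(10+k, 21), with mean (10+k)/(10+21+k).
Set (10+k)/(31+k) > 0.69 and solve: k > (0.69·31 − 10)/(1 − 0.69) = 36.742.
The smallest integer exceeding 36.742 is 37, and checking k=37: (47)/(68) = 0.6912 > 0.69.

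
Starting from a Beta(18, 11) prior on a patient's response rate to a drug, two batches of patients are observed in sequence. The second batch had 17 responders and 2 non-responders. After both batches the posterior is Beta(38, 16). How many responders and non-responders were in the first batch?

3 responders and 3 non-responders

Because Beta–binomial updating is additive in the counts, the combined data contributed (α_post−α_prior, β_post−β_prior) successes and failures.
Total across both batches: 38−18=20 responders, 16−11=5 non-responders.
Subtract the second batch: 20−17=3 responders and 5−2=3 non-responders.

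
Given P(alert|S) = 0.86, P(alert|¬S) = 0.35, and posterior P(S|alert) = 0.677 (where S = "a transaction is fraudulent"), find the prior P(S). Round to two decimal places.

P(S) = 0.46

In odds form, posterior odds = prior odds × likelihood ratio, so prior odds = posterior odds ÷ LR.
Posterior odds = 0.677/(1−0.677) = 2.0960. LR = 0.86/0.35 = 2.4571.
Prior odds = 2.0960/2.4571 = 0.8530, so P(S) = 0.8530/(1+0.8530) ≈ 0.46.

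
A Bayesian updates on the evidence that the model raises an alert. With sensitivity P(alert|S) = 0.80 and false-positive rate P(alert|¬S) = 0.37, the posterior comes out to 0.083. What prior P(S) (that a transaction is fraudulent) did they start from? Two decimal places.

In odds form, posterior odds = prior odds × likelihood ratio, so prior odds = posterior odds ÷ LR.
Posterior odds = 0.083/(1−0.083) = 0.0905. LR = 0.80/0.37 = 2.1622.
Prior odds = 0.0905/2.1622 = 0.0419, so P(S) = 0.0419/(1+0.0419) ≈ 0.04.

P(S) = 0.04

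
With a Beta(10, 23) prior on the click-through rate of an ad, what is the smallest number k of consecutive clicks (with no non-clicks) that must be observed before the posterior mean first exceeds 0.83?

After k clicks and 0 non-clicks the posterior is Beta(10+k, 23), with mean (10+k)/(10+23+k).
Set (10+k)/(33+k) > 0.83 and solve: k > (0.83·33 − 10)/(1 − 0.83) = 102.294.
The smallest integer exceeding 102.294 is 103.

k = 103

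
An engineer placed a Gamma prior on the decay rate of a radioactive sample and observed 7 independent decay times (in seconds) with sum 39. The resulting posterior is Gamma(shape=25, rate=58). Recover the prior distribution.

For an exponential likelihood with a Gamma(α, β) prior on the rate, n observations with total T give posterior Gamma(α+n, β+T).
So α = 25 − 7 = 18 and β = 58 − 39 = 19.

Gamma(shape=18, rate=19)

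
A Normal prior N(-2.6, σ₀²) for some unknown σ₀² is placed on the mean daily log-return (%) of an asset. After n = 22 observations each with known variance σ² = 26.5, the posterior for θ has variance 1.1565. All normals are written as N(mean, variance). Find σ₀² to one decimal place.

Posterior precision equals prior precision plus data precision: 1/σ_n² = 1/σ₀² + n/σ².
So 1/σ₀² = 1/1.1565 − 22/26.5 = 0.864678 − 0.830189 = 0.034489.
Hence σ₀² = 1/0.034489 ≈ 29.0.

σ₀² = 29.0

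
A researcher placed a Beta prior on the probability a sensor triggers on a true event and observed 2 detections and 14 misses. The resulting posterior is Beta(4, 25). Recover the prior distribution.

Beta(2, 11)

Under Beta–binomial conjugacy the posterior parameters are (α+s, β+f).
Subtract the data counts: 4−2=2, 25−14=11.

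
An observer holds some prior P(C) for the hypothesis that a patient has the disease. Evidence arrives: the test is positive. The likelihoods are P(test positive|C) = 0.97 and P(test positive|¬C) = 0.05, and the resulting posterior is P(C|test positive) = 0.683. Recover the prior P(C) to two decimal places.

P(C) = 0.10

Bayes' rule in odds form gives O(C|E) = O(C)·[P(E|C)/P(E|¬C)], hence O(C) = O(C|E)/LR.
Posterior odds = 0.683/(1−0.683) = 2.1546. LR = 0.97/0.05 = 19.4000.
Prior odds = 2.1546/19.4000 = 0.1111, so P(C) = 0.1111/(1+0.1111) ≈ 0.10.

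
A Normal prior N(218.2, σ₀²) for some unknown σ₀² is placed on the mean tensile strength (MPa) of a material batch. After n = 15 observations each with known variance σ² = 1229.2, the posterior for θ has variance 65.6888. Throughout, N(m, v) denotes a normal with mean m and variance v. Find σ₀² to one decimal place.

For the Normal–Normal model with known σ², precisions add: τ_n = τ₀ + n/σ².
So 1/σ₀² = 1/65.6888 − 15/1229.2 = 0.015223 − 0.012203 = 0.003020.
Hence σ₀² = 1/0.003020 ≈ 331.1.

σ₀² = 331.1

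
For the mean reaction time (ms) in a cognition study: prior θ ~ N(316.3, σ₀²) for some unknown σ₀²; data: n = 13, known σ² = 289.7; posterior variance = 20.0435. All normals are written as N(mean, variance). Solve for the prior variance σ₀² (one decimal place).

For the Normal–Normal model with known σ², precisions add: τ_n = τ₀ + n/σ².
So 1/σ₀² = 1/20.0435 − 13/289.7 = 0.049891 − 0.044874 = 0.005017.
Hence σ₀² = 1/0.005017 ≈ 199.3.

σ₀² = 199.3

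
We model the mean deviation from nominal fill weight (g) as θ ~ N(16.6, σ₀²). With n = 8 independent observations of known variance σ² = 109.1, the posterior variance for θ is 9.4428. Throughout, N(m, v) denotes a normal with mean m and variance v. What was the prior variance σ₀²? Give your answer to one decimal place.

For the Normal–Normal model with known σ², precisions add: τ_n = τ₀ + n/σ².
So 1/σ₀² = 1/9.4428 − 8/109.1 = 0.105901 − 0.073327 = 0.032574.
Hence σ₀² = 1/0.032574 ≈ 30.7.

σ₀² = 30.7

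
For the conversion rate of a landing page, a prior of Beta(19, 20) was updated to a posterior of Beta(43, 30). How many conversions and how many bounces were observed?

24 conversions and 10 bounces

A Beta(α, β) prior with s successes and f failures in binomial data gives a Beta(α+s, β+f) posterior.
So s = 43 − 19 = 24 and f = 30 − 20 = 10.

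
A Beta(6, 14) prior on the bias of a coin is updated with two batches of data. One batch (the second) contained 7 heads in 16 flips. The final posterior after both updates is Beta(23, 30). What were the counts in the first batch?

10 heads and 7 tails

Because Beta–binomial updating is additive in the counts, the combined data contributed (α_post−α_prior, β_post−β_prior) successes and failures.
Total across both batches: 23−6=17 heads, 30−14=16 tails.
Subtract the second batch: 17−7=10 heads and 16−9=7 tails.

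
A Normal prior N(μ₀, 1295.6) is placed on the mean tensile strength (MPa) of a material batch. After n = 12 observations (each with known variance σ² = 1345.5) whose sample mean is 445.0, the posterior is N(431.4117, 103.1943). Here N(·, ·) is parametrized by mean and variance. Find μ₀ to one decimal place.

With known observation variance, the Normal–Normal posterior has precision τ_n = τ₀ + n/σ² and mean μ_n = (τ₀μ₀ + (n/σ²)x̄)/τ_n.
Here τ₀ = 1/1295.6 = 0.000772 and τ_data = 12/1345.5 = 0.008919, so τ_n = 0.009691.
Rearranging for μ₀: μ₀ = (μ_n·τ_n − τ_data·x̄)/τ₀ = (431.4117·0.009691 − 0.008919·445.0) / 0.000772 = 0.211856/0.000772 ≈ 274.4.

μ₀ = 274.4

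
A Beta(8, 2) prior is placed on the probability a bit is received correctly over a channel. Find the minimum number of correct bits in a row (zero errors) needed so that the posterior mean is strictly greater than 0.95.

k = 31

After k correct bits and 0 errors the posterior is Beta(8+k, 2), with mean (8+k)/(8+2+k).
Set (8+k)/(10+k) > 0.95 and solve: k > (0.95·10 − 8)/(1 − 0.95) = 30.000.
The smallest integer exceeding 30.000 is 31, and checking k=31: (39)/(41) = 0.9512 > 0.95.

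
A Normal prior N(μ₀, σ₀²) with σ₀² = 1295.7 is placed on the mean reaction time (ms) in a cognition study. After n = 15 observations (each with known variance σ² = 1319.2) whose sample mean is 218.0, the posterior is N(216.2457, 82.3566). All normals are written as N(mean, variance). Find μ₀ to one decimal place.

μ₀ = 190.4

The posterior mean is a precision-weighted average: μ_n = (τ₀μ₀ + τ_data·x̄)/(τ₀+τ_data), with τ₀=1/σ₀² and τ_data=n/σ².
Here τ₀ = 1/1295.7 = 0.000772 and τ_data = 15/1319.2 = 0.011371, so τ_n = 0.012143.
Rearranging for μ₀: μ₀ = (μ_n·τ_n − τ_data·x̄)/τ₀ = (216.2457·0.012143 − 0.011371·218.0) / 0.000772 = 0.146994/0.000772 ≈ 190.4.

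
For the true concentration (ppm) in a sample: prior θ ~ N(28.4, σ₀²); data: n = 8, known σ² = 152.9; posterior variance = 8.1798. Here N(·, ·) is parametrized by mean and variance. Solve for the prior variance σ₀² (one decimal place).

For the Normal–Normal model with known σ², precisions add: τ_n = τ₀ + n/σ².
So 1/σ₀² = 1/8.1798 − 8/152.9 = 0.122252 − 0.052322 = 0.069930.
Hence σ₀² = 1/0.069930 ≈ 14.3.

σ₀² = 14.3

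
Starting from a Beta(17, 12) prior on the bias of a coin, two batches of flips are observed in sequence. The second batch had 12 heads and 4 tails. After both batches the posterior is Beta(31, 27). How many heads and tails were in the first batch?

Because Beta–binomial updating is additive in the counts, the combined data contributed (α_post−α_prior, β_post−β_prior) successes and failures.
Total across both batches: 31−17=14 heads, 27−12=15 tails.
Subtract the second batch: 14−12=2 heads and 15−4=11 tails.

2 heads and 11 tails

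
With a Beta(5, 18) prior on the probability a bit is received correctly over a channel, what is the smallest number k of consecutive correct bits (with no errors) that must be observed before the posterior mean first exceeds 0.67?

k = 32

After k correct bits and 0 errors the posterior is Beta(5+k, 18), with mean (5+k)/(5+18+k).
Set (5+k)/(23+k) > 0.67 and solve: k > (0.67·23 − 5)/(1 − 0.67) = 31.545.
The smallest integer exceeding 31.545 is 32.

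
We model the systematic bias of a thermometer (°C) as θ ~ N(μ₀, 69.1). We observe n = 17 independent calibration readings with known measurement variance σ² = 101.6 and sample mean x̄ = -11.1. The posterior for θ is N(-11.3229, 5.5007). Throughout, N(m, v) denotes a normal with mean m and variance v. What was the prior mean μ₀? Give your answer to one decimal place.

With known observation variance, the Normal–Normal posterior has precision τ_n = τ₀ + n/σ² and mean μ_n = (τ₀μ₀ + (n/σ²)x̄)/τ_n.
Here τ₀ = 1/69.1 = 0.014472 and τ_data = 17/101.6 = 0.167323, so τ_n = 0.181795.
Rearranging for μ₀: μ₀ = (μ_n·τ_n − τ_data·x̄)/τ₀ = (-11.3229·0.181795 − 0.167323·-11.1) / 0.014472 = -0.201161/0.014472 ≈ -13.9.

μ₀ = -13.9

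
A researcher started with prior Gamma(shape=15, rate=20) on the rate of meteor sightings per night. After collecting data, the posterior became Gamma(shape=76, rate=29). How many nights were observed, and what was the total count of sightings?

A Gamma(α, β) prior (rate parametrization) on a Poisson rate with n observations summing to S gives posterior Gamma(α+S, β+n).
Matching: Σxᵢ = 76 − 15 = 61 and n = 29 − 20 = 9.

n = 9 nights with total 61 sightings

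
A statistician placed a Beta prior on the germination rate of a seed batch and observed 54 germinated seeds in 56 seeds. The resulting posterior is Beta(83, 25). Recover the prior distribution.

Beta(29, 23)

Beta is conjugate to the binomial likelihood: posterior = Beta(a+s, b+f).
So a = 83 − 54 = 29 and b = 25 − 2 = 23.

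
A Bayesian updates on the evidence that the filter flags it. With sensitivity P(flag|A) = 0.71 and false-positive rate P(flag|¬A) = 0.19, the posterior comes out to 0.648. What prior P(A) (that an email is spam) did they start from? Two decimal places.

In odds form, posterior odds = prior odds × likelihood ratio, so prior odds = posterior odds ÷ LR.
Posterior odds = 0.648/(1−0.648) = 1.8409. LR = 0.71/0.19 = 3.7368.
Prior odds = 1.8409/3.7368 = 0.4926, so P(A) = 0.4926/(1+0.4926) ≈ 0.33.

P(A) = 0.33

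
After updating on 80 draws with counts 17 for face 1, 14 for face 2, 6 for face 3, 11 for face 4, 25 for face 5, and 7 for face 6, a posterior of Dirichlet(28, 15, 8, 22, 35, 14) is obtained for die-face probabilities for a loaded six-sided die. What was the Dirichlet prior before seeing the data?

Dirichlet(11, 1, 2, 11, 10, 7)

For a Dirichlet(α) prior with multinomial counts c, the posterior is Dirichlet(α + c) componentwise.
Subtract each count from the matching posterior parameter: 28−17=11, 15−14=1, 8−6=2, 22−11=11, 35−25=10, 14−7=7.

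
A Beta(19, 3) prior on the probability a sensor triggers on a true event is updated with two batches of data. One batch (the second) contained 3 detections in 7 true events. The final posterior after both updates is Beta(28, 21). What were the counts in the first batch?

6 detections and 14 misses

Sequential conjugate updates are equivalent to a single update on the pooled data, so total successes = posterior α − prior α and total failures = posterior β − prior β.
Total across both batches: 28−19=9 detections, 21−3=18 misses.
Subtract the second batch: 9−3=6 detections and 18−4=14 misses.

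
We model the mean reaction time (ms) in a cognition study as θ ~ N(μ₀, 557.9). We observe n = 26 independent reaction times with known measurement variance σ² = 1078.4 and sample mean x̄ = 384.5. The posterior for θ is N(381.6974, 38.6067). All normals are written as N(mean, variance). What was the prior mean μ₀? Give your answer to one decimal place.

With known observation variance, the Normal–Normal posterior has precision τ_n = τ₀ + n/σ² and mean μ_n = (τ₀μ₀ + (n/σ²)x̄)/τ_n.
Here τ₀ = 1/557.9 = 0.001792 and τ_data = 26/1078.4 = 0.024110, so τ_n = 0.025902.
Rearranging for μ₀: μ₀ = (μ_n·τ_n − τ_data·x̄)/τ₀ = (381.6974·0.025902 − 0.024110·384.5) / 0.001792 = 0.616431/0.001792 ≈ 344.0.

μ₀ = 344.0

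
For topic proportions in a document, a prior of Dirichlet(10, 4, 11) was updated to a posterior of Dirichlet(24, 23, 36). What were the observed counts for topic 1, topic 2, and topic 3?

For a Dirichlet(α) prior with multinomial counts c, the posterior is Dirichlet(α + c) componentwise.
Counts are posterior − prior componentwise: 24−10=14, 23−4=19, 36−11=25.

counts (14, 19, 25)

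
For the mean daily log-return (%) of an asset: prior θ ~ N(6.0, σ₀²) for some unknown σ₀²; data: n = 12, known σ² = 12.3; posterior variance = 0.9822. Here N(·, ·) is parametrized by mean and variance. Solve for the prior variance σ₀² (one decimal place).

Posterior precision equals prior precision plus data precision: 1/σ_n² = 1/σ₀² + n/σ².
So 1/σ₀² = 1/0.9822 − 12/12.3 = 1.018123 − 0.975610 = 0.042513.
Hence σ₀² = 1/0.042513 ≈ 23.5.

σ₀² = 23.5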